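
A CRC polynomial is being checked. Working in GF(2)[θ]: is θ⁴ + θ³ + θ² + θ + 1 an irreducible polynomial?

Yes

Write P(θ) = θ⁴ + θ³ + θ² + θ + 1.
Check for roots in GF(2): P(0) = 1; P(1) = 1.
No roots, so no linear factors.
Monic irreducibles of degree 2 over GF(2): θ² + θ + 1.
None of them divide P (all give nonzero remainder).
No irreducible factor of degree ≤ 2 exists, so P is irreducible over GF(2).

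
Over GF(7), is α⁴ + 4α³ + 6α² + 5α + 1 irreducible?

Write P(α) = α⁴ + 4α³ + 6α² + 5α + 1.
Check for roots in GF(7): P(0) = 1; P(1) = 3; P(2) = 6; P(3) = 0 → root; P(4) = 6; P(5) = 6; P(6) = 6.
P(3) = 0, so (α − 3) divides P(α); P is reducible.

No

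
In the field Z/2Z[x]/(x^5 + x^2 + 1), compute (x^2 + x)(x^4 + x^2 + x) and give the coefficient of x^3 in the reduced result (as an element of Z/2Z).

Multiply in Z/2Z[x]: (x^2 + x)·(x^4 + x^2 + x) = x^6 + x^5 + x^4 + x^2.
Reduce using x^5 ≡ x^2 + 1 (mod x^5 + x^2 + 1).
Reduced: x^4 + x^3 + x + 1.

1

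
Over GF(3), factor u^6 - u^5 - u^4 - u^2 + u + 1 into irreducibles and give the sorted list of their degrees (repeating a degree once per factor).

Write f(u) = u^6 - u^5 - u^4 - u^2 + u + 1.
Roots in GF(3): f(0) = 1; f(1) = 0 → root; f(2) = 0 → root.
Linear factors from roots: (u - 1), (u + 1).
Complete factorization: f(u) = (u + 1)·(u - 1)·(u^2 + 1)·(u^2 - u - 1).
Factor degrees with multiplicity: 1 + 1 + 2 + 2 = 6.

1, 1, 2, 2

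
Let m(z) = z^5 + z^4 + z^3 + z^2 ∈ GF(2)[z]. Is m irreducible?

No

Check for roots in GF(2): m(0) = 0 → root; m(1) = 0 → root.
m(0) = 0, so (z) divides m(z); m is reducible.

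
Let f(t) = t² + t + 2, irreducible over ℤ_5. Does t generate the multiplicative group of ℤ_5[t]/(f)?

|GF(5^2)^×| = 5^2 − 1 = 24. Prime factorization: 24 = 2^3·3.
f is primitive ⇔ t has order 24 in GF(5)[t]/(f), i.e. t^(24/q) ≠ 1 for each prime q | 24.
t^(12) mod f = 4.
t^(8) mod f = 3t + 1.
None equal 1, so t has full order 24; f is primitive.

Yes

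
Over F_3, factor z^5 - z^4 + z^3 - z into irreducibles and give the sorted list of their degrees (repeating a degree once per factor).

1, 1, 1, 2

Write f(z) = z^5 - z^4 + z^3 - z.
Roots in F_3: f(0) = 0 → root; f(1) = 0 → root; f(2) = 1.
Linear factors from roots: (z), (z - 1).
Complete factorization: f(z) = (z)·(z - 1)^2·(z^2 + z - 1).
Factor degrees with multiplicity: 1 + 1 + 1 + 2 = 5.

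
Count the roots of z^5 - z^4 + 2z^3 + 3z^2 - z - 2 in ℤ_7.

Write g(z) = z^5 - z^4 + 2z^3 + 3z^2 - z - 2.
Evaluate at each of the 7 elements of ℤ_7:
g(0) = 5; g(1) = 2; g(2) = 5; g(3) = 0 → root; g(4) = 0 → root; g(5) = 4; g(6) = 5.
Roots: {3, 4}.

2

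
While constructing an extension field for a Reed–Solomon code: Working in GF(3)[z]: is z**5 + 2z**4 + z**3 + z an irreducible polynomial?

No

Write g(z) = z**5 + 2z**4 + z**3 + z.
Check for roots in GF(3): g(0) = 0 → root; g(1) = 2; g(2) = 2.
g(0) = 0, so (z) divides g(z); g is reducible.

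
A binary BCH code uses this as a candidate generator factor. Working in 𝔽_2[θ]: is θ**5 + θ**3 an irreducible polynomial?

No

Write P(θ) = θ**5 + θ**3.
Check for roots in 𝔽_2: P(0) = 0 → root; P(1) = 0 → root.
P(0) = 0, so (θ) divides P(θ); P is reducible.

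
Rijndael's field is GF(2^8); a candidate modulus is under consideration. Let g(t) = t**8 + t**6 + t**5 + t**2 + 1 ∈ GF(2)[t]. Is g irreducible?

Check for roots in GF(2): g(0) = 1; g(1) = 1.
No roots, so no linear factors.
Monic irreducibles of degree 2 over GF(2): t**2 + t + 1.
None of them divide g (all give nonzero remainder).
Monic irreducibles of degree 3 over GF(2): t**3 + t + 1, t**3 + t**2 + 1.
None of them divide g (all give nonzero remainder).
Monic irreducibles of degree 4 over GF(2): t**4 + t + 1, t**4 + t**3 + 1, t**4 + t**3 + t**2 + t + 1.
None of them divide g (all give nonzero remainder).
No irreducible factor of degree ≤ 4 exists, so g is irreducible over GF(2).

Yes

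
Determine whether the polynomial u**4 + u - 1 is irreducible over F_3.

Yes

Write f(u) = u**4 + u - 1.
Check for roots in F_3: f(0) = 2; f(1) = 1; f(2) = 2.
No roots, so no linear factors.
Monic irreducibles of degree 2 over GF(3): u**2 + 1, u**2 + u - 1, u**2 - u - 1.
None of them divide f (all give nonzero remainder).
No irreducible factor of degree ≤ 2 exists, so f is irreducible over GF(3).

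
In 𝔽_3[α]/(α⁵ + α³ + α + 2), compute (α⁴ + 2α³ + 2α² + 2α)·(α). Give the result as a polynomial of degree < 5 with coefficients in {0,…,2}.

Multiply in 𝔽_3[α]: (α⁴ + 2α³ + 2α² + 2α)·(α) = α⁵ + 2α⁴ + 2α³ + 2α².
Reduce using α⁵ ≡ 2α³ + 2α + 1 (mod α⁵ + α³ + α + 2).
Reduced: 2α⁴ + α³ + 2α² + 2α + 1.

2α^4 + α^3 + 2α^2 + 2α + 1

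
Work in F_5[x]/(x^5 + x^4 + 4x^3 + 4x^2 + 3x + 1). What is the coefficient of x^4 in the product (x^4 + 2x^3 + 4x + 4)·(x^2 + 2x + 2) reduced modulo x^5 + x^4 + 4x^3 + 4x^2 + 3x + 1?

4

Multiply in F_5[x]: (x^4 + 2x^3 + 4x + 4)·(x^2 + 2x + 2) = x^6 + 4x^5 + x^4 + 3x^3 + 2x^2 + x + 3.
Reduce using x^5 ≡ 4x^4 + x^3 + x^2 + 2x + 4 (mod x^5 + x^4 + 4x^3 + 4x^2 + 3x + 1).
Reduced: 4x^4 + 2x^3 + 2x^2 + x.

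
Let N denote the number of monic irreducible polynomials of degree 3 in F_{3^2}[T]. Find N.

Gauss's count: N_{9}(3) = (1/3) Σ_{d|3} μ(3/d)·9^d.
Divisors of 3: 1, 3; μ(3/d) for each: -1, 1.
Σ = − 9^1 + 9^3 = 720.
N = 720/3 = 240.

240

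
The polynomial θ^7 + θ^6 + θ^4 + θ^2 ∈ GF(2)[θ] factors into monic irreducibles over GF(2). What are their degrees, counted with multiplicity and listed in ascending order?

Write h(θ) = θ^7 + θ^6 + θ^4 + θ^2.
Roots in GF(2): h(0) = 0 → root; h(1) = 0 → root.
Linear factors from roots: (θ), (θ + 1).
Complete factorization: h(θ) = (θ + 1)·(θ)^2·(θ^4 + θ + 1).
Factor degrees with multiplicity: 1 + 1 + 1 + 4 = 7.

1, 1, 1, 4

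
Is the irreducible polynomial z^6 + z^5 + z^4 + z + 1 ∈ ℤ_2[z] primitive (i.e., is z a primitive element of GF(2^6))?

Yes

Write f(z) = z^6 + z^5 + z^4 + z + 1.
|GF(2^6)^×| = 2^6 − 1 = 63. Prime factorization: 63 = 3^2·7.
f is primitive ⇔ z has order 63 in GF(2)[z]/(f), i.e. z^(63/q) ≠ 1 for each prime q | 63.
z^(21) mod f = z^4 + z^3 + 1.
z^(9) mod f = z^5 + z^2 + z + 1.
None equal 1, so z has full order 63; f is primitive.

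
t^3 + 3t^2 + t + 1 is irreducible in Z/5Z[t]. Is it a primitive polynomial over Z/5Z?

Write f(t) = t^3 + 3t^2 + t + 1.
|GF(5^3)^×| = 5^3 − 1 = 124. Prime factorization: 124 = 2^2·31.
f is primitive ⇔ t has order 124 in GF(5)[t]/(f), i.e. t^(124/q) ≠ 1 for each prime q | 124.
t^(62) mod f = 1
t^(4) mod f = 3t^2 + 2t + 3.
Since t^(62) = 1, the order of t divides 62 < 124; not primitive.

No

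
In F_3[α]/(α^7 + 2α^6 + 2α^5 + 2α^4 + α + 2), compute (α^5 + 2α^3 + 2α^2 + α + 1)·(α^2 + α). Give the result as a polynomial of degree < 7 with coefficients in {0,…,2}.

Multiply in F_3[α]: (α^5 + 2α^3 + 2α^2 + α + 1)·(α^2 + α) = α^7 + α^6 + 2α^5 + α^4 + 2α^2 + α.
Reduce using α^7 ≡ α^6 + α^5 + α^4 + 2α + 1 (mod α^7 + 2α^6 + 2α^5 + 2α^4 + α + 2).
Reduced: 2α^6 + 2α^4 + 2α^2 + 1.

2α^6 + 2α^4 + 2α^2 + 1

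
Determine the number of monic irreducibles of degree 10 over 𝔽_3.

The number of monic irreducibles of degree 10 over GF(3) is (1/10)·Σ_{d∣10} μ(10/d) 3^d.
Divisors of 10: 1, 2, 5, 10; μ(10/d) for each: 1, -1, -1, 1.
Σ = 3^1 − 3^2 − 3^5 + 3^10 = 58800.
N = 58800/10 = 5880.

5880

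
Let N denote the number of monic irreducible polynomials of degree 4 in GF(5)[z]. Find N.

150

Gauss's count: N_{5}(4) = (1/4) Σ_{d|4} μ(4/d)·5^d.
Divisors of 4: 1, 2, 4; μ(4/d) for each: 0, -1, 1.
Σ = − 5^2 + 5^4 = 600.
N = 600/4 = 150.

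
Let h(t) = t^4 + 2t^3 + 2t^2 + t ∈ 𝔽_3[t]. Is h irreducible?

No

Check for roots in 𝔽_3: h(0) = 0 → root; h(1) = 0 → root; h(2) = 0 → root.
h(0) = 0, so (t) divides h(t); h is reducible.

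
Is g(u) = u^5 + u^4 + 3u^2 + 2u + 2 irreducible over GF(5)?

Yes

Check for roots in GF(5): g(0) = 2; g(1) = 4; g(2) = 1; g(3) = 4; g(4) = 3.
No roots, so no linear factors.
Degree-2 irreducible divisors: test the 10 monic irreducibles of degree 2 over GF(5).
None of them divide g (all give nonzero remainder).
No irreducible factor of degree ≤ 2 exists, so g is irreducible over GF(5).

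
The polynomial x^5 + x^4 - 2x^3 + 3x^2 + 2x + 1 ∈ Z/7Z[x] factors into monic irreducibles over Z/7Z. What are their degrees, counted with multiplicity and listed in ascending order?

Write f(x) = x^5 + x^4 - 2x^3 + 3x^2 + 2x + 1.
Linear factors from roots: (x - 2).
Complete factorization: f(x) = (x - 2)·(x^4 + 3x^3 - 3x^2 - 3x + 3).
Factor degrees with multiplicity: 1 + 4 = 5.

1, 4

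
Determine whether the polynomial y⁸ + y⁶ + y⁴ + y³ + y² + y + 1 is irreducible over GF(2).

Yes

Write P(y) = y⁸ + y⁶ + y⁴ + y³ + y² + y + 1.
Check for roots in GF(2): P(0) = 1; P(1) = 1.
No roots, so no linear factors.
Monic irreducibles of degree 2 over GF(2): y² + y + 1.
None of them divide P (all give nonzero remainder).
Monic irreducibles of degree 3 over GF(2): y³ + y + 1, y³ + y² + 1.
None of them divide P (all give nonzero remainder).
Monic irreducibles of degree 4 over GF(2): y⁴ + y + 1, y⁴ + y³ + 1, y⁴ + y³ + y² + y + 1.
None of them divide P (all give nonzero remainder).
No irreducible factor of degree ≤ 4 exists, so P is irreducible over GF(2).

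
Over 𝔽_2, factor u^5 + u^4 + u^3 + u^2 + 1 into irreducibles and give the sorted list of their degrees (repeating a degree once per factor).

5

Write h(u) = u^5 + u^4 + u^3 + u^2 + 1.
Roots in 𝔽_2: h(0) = 1; h(1) = 1.
Complete factorization: h(u) = (u^5 + u^4 + u^3 + u^2 + 1).
Factor degrees with multiplicity: 5 = 5.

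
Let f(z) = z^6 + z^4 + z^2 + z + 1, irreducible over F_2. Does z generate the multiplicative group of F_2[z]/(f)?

No

|GF(2^6)^×| = 2^6 − 1 = 63. Prime factorization: 63 = 3^2·7.
f is primitive ⇔ z has order 63 in GF(2)[z]/(f), i.e. z^(63/q) ≠ 1 for each prime q | 63.
z^(21) mod f = 1
z^(9) mod f = z^4 + z^2 + z.
Since z^(21) = 1, the order of z divides 21 < 63; not primitive.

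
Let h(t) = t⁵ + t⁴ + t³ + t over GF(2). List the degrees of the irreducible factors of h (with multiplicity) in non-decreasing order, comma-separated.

1, 1, 3

Roots in GF(2): h(0) = 0 → root; h(1) = 0 → root.
Linear factors from roots: (t), (t + 1).
Complete factorization: h(t) = (t)·(t + 1)·(t³ + t + 1).
Factor degrees with multiplicity: 1 + 1 + 3 = 5.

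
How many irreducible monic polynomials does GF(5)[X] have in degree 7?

11160

Gauss's count: N_{5}(7) = (1/7) Σ_{d|7} μ(7/d)·5^d.
Divisors of 7: 1, 7; μ(7/d) for each: -1, 1.
Σ = − 5^1 + 5^7 = 78120.
N = 78120/7 = 11160.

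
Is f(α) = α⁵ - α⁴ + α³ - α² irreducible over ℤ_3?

No

Check for roots in ℤ_3: f(0) = 0 → root; f(1) = 0 → root; f(2) = 2.
f(0) = 0, so (α) divides f(α); f is reducible.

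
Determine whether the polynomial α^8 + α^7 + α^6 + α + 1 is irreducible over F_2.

Write m(α) = α^8 + α^7 + α^6 + α + 1.
Check for roots in F_2: m(0) = 1; m(1) = 1.
No roots, so no linear factors.
Monic irreducibles of degree 2 over GF(2): α^2 + α + 1.
None of them divide m (all give nonzero remainder).
Monic irreducibles of degree 3 over GF(2): α^3 + α + 1, α^3 + α^2 + 1.
None of them divide m (all give nonzero remainder).
Monic irreducibles of degree 4 over GF(2): α^4 + α + 1, α^4 + α^3 + 1, α^4 + α^3 + α^2 + α + 1.
None of them divide m (all give nonzero remainder).
No irreducible factor of degree ≤ 4 exists, so m is irreducible over GF(2).

Yes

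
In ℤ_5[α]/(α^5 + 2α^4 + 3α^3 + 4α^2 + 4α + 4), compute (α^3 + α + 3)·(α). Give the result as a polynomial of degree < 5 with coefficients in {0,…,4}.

α^4 + α^2 + 3α

Multiply in ℤ_5[α]: (α^3 + α + 3)·(α) = α^4 + α^2 + 3α.
Reduced: α^4 + α^2 + 3α.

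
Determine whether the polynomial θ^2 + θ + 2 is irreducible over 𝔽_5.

Yes

Write g(θ) = θ^2 + θ + 2.
Check for roots in 𝔽_5: g(0) = 2; g(1) = 4; g(2) = 3; g(3) = 4; g(4) = 2.
No roots. A degree-2 polynomial over a field with no linear factor is irreducible.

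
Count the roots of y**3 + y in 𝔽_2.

Write P(y) = y**3 + y.
Evaluate at each of the 2 elements of 𝔽_2:
P(0) = 0 → root; P(1) = 0 → root.
Roots: {0, 1}.

2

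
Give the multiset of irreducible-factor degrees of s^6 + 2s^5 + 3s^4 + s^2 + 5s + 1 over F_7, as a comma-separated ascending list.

2, 4

Write g(s) = s^6 + 2s^5 + 3s^4 + s^2 + 5s + 1.
Complete factorization: g(s) = (s^2 + 2s + 5)·(s^4 + 5s^2 + 4s + 3).
Factor degrees with multiplicity: 2 + 4 = 6.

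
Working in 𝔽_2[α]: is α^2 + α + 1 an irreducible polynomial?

Write g(α) = α^2 + α + 1.
Check for roots in 𝔽_2: g(0) = 1; g(1) = 1.
No roots. A degree-2 polynomial over a field with no linear factor is irreducible.

Yes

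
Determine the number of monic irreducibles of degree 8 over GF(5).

x^(5^8) − x is the product of all monic irreducibles of degree dividing 8; Möbius inversion gives N = (1/8) Σ μ(8/d)·5^d.
Divisors of 8: 1, 2, 4, 8; μ(8/d) for each: 0, 0, -1, 1.
Σ = − 5^4 + 5^8 = 390000.
N = 390000/8 = 48750.

48750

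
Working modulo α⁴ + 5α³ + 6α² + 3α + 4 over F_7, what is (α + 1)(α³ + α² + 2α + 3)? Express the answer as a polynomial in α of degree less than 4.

4α^3 + 4α^2 + 2α + 6

Multiply in F_7[α]: (α + 1)·(α³ + α² + 2α + 3) = α⁴ + 2α³ + 3α² + 5α + 3.
Reduce using α⁴ ≡ 2α³ + α² + 4α + 3 (mod α⁴ + 5α³ + 6α² + 3α + 4).
Reduced: 4α³ + 4α² + 2α + 6.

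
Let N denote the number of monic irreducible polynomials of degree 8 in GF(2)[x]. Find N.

30

The number of monic irreducibles of degree 8 over GF(2) is (1/8)·Σ_{d∣8} μ(8/d) 2^d.
Divisors of 8: 1, 2, 4, 8; μ(8/d) for each: 0, 0, -1, 1.
Σ = − 2^4 + 2^8 = 240.
N = 240/8 = 30.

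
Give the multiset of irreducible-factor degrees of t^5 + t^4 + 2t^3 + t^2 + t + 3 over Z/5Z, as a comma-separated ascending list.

5

Write f(t) = t^5 + t^4 + 2t^3 + t^2 + t + 3.
Roots in Z/5Z: f(0) = 3; f(1) = 4; f(2) = 3; f(3) = 3; f(4) = 1.
Complete factorization: f(t) = (t^5 + t^4 + 2t^3 + t^2 + t + 3).
Factor degrees with multiplicity: 5 = 5.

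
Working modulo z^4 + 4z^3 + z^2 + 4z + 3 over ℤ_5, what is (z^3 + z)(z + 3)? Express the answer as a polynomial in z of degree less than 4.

4z^3 + 4z + 2

Multiply in ℤ_5[z]: (z^3 + z)·(z + 3) = z^4 + 3z^3 + z^2 + 3z.
Reduce using z^4 ≡ z^3 + 4z^2 + z + 2 (mod z^4 + 4z^3 + z^2 + 4z + 3).
Reduced: 4z^3 + 4z + 2.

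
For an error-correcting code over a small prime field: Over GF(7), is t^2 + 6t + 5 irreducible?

Write f(t) = t^2 + 6t + 5.
Check for roots in GF(7): f(0) = 5; f(1) = 5; f(2) = 0 → root; f(3) = 4; f(4) = 3; f(5) = 4; f(6) = 0 → root.
f(2) = 0, so (t − 2) divides f(t); f is reducible.

No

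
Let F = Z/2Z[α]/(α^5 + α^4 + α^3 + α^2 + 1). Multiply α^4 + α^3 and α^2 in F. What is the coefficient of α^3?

1

Multiply in Z/2Z[α]: (α^4 + α^3)·(α^2) = α^6 + α^5.
Reduce using α^5 ≡ α^4 + α^3 + α^2 + 1 (mod α^5 + α^4 + α^3 + α^2 + 1).
Reduced: α^4 + α^3 + α.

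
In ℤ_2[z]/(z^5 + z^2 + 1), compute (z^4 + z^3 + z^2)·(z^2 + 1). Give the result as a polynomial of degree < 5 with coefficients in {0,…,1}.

z + 1

Multiply in ℤ_2[z]: (z^4 + z^3 + z^2)·(z^2 + 1) = z^6 + z^5 + z^3 + z^2.
Reduce using z^5 ≡ z^2 + 1 (mod z^5 + z^2 + 1).
Reduced: z + 1.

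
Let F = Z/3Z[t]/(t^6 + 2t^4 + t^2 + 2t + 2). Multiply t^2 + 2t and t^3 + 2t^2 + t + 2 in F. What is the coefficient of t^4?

Multiply in Z/3Z[t]: (t^2 + 2t)·(t^3 + 2t^2 + t + 2) = t^5 + t^4 + 2t^3 + t^2 + t.
Reduced: t^5 + t^4 + 2t^3 + t^2 + t.

1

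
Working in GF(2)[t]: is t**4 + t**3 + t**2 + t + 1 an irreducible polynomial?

Write g(t) = t**4 + t**3 + t**2 + t + 1.
Check for roots in GF(2): g(0) = 1; g(1) = 1.
No roots, so no linear factors.
Monic irreducibles of degree 2 over GF(2): t**2 + t + 1.
None of them divide g (all give nonzero remainder).
No irreducible factor of degree ≤ 2 exists, so g is irreducible over GF(2).

Yes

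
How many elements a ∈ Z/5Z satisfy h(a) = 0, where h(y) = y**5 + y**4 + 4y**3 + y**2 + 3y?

Evaluate at each of the 5 elements of Z/5Z:
h(0) = 0 → root; h(1) = 0 → root; h(2) = 0 → root; h(3) = 0 → root; h(4) = 4.
Roots: {0, 1, 2, 3}.

4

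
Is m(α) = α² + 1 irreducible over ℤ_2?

Check for roots in ℤ_2: m(0) = 1; m(1) = 0 → root.
m(1) = 0, so (α − 1) divides m(α); m is reducible.

No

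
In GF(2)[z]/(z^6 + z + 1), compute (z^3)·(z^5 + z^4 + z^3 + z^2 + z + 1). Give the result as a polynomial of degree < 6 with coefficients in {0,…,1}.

z^5 + z^4 + 1

Multiply in GF(2)[z]: (z^3)·(z^5 + z^4 + z^3 + z^2 + z + 1) = z^8 + z^7 + z^6 + z^5 + z^4 + z^3.
Reduce using z^6 ≡ z + 1 (mod z^6 + z + 1).
Reduced: z^5 + z^4 + 1.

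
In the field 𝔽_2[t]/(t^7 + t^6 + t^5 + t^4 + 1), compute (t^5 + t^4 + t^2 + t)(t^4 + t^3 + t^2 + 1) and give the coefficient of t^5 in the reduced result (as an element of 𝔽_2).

Multiply in 𝔽_2[t]: (t^5 + t^4 + t^2 + t)·(t^4 + t^3 + t^2 + 1) = t^9 + t^5 + t^4 + t^3 + t^2 + t.
Reduce using t^7 ≡ t^6 + t^5 + t^4 + 1 (mod t^7 + t^6 + t^5 + t^4 + 1).
Reduced: t^4 + t^3.

0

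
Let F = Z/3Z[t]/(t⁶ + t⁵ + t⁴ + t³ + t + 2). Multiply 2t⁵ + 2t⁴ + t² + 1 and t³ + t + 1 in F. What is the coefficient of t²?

Multiply in Z/3Z[t]: (2t⁵ + 2t⁴ + t² + 1)·(t³ + t + 1) = 2t⁸ + 2t⁷ + 2t⁶ + 2t⁵ + 2t⁴ + 2t³ + t² + t + 1.
Reduce using t⁶ ≡ 2t⁵ + 2t⁴ + 2t³ + 2t + 1 (mod t⁶ + t⁵ + t⁴ + t³ + t + 2).
Reduced: 2t⁴ + t + 1.

0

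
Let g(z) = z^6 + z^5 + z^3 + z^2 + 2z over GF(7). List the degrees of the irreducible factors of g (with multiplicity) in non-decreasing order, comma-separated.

1, 1, 1, 3

Linear factors from roots: (z), (z + 5), (z + 3).
Complete factorization: g(z) = (z)·(z + 3)·(z + 5)·(z^3 + 6z + 2).
Factor degrees with multiplicity: 1 + 1 + 1 + 3 = 6.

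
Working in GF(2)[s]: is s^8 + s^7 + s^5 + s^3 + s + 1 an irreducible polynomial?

Write P(s) = s^8 + s^7 + s^5 + s^3 + s + 1.
Check for roots in GF(2): P(0) = 1; P(1) = 0 → root.
P(1) = 0, so (s − 1) divides P(s); P is reducible.

No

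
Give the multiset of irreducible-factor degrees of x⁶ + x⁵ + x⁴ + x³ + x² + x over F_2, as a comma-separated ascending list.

1, 1, 2, 2

Write h(x) = x⁶ + x⁵ + x⁴ + x³ + x² + x.
Roots in F_2: h(0) = 0 → root; h(1) = 0 → root.
Linear factors from roots: (x), (x + 1).
Complete factorization: h(x) = (x)·(x + 1)·(x² + x + 1)^2.
Factor degrees with multiplicity: 1 + 1 + 2 + 2 = 6.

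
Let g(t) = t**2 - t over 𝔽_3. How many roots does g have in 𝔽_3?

Evaluate at each of the 3 elements of 𝔽_3:
g(0) = 0 → root; g(1) = 0 → root; g(2) = 2.
Roots: {0, 1}.

2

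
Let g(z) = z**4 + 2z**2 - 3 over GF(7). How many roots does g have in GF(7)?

Evaluate at each of the 7 elements of GF(7):
g(0) = 4; g(1) = 0 → root; g(2) = 0 → root; g(3) = 5; g(4) = 5; g(5) = 0 → root; g(6) = 0 → root.
Roots: {1, 2, 5, 6}.

4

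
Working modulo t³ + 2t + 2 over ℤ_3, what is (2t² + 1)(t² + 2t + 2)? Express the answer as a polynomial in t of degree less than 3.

t^2 + 2t

Multiply in ℤ_3[t]: (2t² + 1)·(t² + 2t + 2) = 2t⁴ + t³ + 2t² + 2t + 2.
Reduce using t³ ≡ t + 1 (mod t³ + 2t + 2).
Reduced: t² + 2t.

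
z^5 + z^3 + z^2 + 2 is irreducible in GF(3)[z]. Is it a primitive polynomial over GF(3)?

Write f(z) = z^5 + z^3 + z^2 + 2.
|GF(3^5)^×| = 3^5 − 1 = 242. Prime factorization: 242 = 2·11^2.
f is primitive ⇔ z has order 242 in GF(3)[z]/(f), i.e. z^(242/q) ≠ 1 for each prime q | 242.
z^(121) mod f = 1
z^(22) mod f = z^4 + 2z^2 + 2z + 2.
Since z^(121) = 1, the order of z divides 121 < 242; not primitive.

No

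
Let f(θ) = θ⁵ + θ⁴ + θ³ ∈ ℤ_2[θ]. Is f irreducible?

No

Check for roots in ℤ_2: f(0) = 0 → root; f(1) = 1.
f(0) = 0, so (θ) divides f(θ); f is reducible.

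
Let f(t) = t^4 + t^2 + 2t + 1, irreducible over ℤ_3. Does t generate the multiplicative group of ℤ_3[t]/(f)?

No

|GF(3^4)^×| = 3^4 − 1 = 80. Prime factorization: 80 = 2^4·5.
f is primitive ⇔ t has order 80 in GF(3)[t]/(f), i.e. t^(80/q) ≠ 1 for each prime q | 80.
t^(40) mod f = 1
t^(16) mod f = 2t^3 + 2.
Since t^(40) = 1, the order of t divides 40 < 80; not primitive.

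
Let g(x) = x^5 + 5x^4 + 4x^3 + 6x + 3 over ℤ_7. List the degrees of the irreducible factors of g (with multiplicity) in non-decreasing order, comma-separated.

1, 1, 3

Linear factors from roots: (x + 4), (x + 2).
Complete factorization: g(x) = (x + 2)·(x + 4)·(x^3 + 6x^2 + 2x + 3).
Factor degrees with multiplicity: 1 + 1 + 3 = 5.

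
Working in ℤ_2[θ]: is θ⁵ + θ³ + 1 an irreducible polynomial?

Yes

Write f(θ) = θ⁵ + θ³ + 1.
Check for roots in ℤ_2: f(0) = 1; f(1) = 1.
No roots, so no linear factors.
Monic irreducibles of degree 2 over GF(2): θ² + θ + 1.
None of them divide f (all give nonzero remainder).
No irreducible factor of degree ≤ 2 exists, so f is irreducible over GF(2).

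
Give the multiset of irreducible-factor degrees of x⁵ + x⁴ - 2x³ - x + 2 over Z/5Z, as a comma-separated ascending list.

1, 2, 2

Write f(x) = x⁵ + x⁴ - 2x³ - x + 2.
Roots in Z/5Z: f(0) = 2; f(1) = 1; f(2) = 2; f(3) = 4; f(4) = 0 → root.
Linear factors from roots: (x + 1).
Complete factorization: f(x) = (x + 1)·(x² + 2x - 2)·(x² - 2x - 1).
Factor degrees with multiplicity: 1 + 2 + 2 = 5.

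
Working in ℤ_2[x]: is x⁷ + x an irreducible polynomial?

No

Write P(x) = x⁷ + x.
Check for roots in ℤ_2: P(0) = 0 → root; P(1) = 0 → root.
P(0) = 0, so (x) divides P(x); P is reducible.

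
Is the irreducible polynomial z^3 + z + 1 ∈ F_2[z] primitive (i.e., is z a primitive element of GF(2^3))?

Write f(z) = z^3 + z + 1.
|GF(2^3)^×| = 2^3 − 1 = 7. Prime factorization: 7 = 7.
f is primitive ⇔ z has order 7 in GF(2)[z]/(f), i.e. z^(7/q) ≠ 1 for each prime q | 7.
z^(1) mod f = z.
None equal 1, so z has full order 7; f is primitive.

Yes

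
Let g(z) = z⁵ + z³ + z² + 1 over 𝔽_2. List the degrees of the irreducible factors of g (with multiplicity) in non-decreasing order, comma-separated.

Roots in 𝔽_2: g(0) = 1; g(1) = 0 → root.
Linear factors from roots: (z + 1).
Complete factorization: g(z) = (z + 1)^3·(z² + z + 1).
Factor degrees with multiplicity: 1 + 1 + 1 + 2 = 5.

1, 1, 1, 2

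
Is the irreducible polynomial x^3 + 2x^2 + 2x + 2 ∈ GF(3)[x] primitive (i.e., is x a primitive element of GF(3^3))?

Write f(x) = x^3 + 2x^2 + 2x + 2.
|GF(3^3)^×| = 3^3 − 1 = 26. Prime factorization: 26 = 2·13.
f is primitive ⇔ x has order 26 in GF(3)[x]/(f), i.e. x^(26/q) ≠ 1 for each prime q | 26.
x^(13) mod f = 1
x^(2) mod f = x^2.
Since x^(13) = 1, the order of x divides 13 < 26; not primitive.

No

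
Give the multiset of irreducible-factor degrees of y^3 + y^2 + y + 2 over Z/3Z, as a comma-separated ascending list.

Write h(y) = y^3 + y^2 + y + 2.
Roots in Z/3Z: h(0) = 2; h(1) = 2; h(2) = 1.
Complete factorization: h(y) = (y^3 + y^2 + y + 2).
Factor degrees with multiplicity: 3 = 3.

3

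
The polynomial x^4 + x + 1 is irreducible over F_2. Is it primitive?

Write f(x) = x^4 + x + 1.
|GF(2^4)^×| = 2^4 − 1 = 15. Prime factorization: 15 = 3·5.
f is primitive ⇔ x has order 15 in GF(2)[x]/(f), i.e. x^(15/q) ≠ 1 for each prime q | 15.
x^(5) mod f = x^2 + x.
x^(3) mod f = x^3.
None equal 1, so x has full order 15; f is primitive.

Yes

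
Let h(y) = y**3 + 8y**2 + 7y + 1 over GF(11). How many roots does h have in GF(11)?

Evaluate at each of the 11 elements of GF(11):
h(0) = 1; h(1) = 6; h(2) = 0 → root; h(3) = 0 → root; h(4) = 1; h(5) = 9; h(6) = 8; h(7) = 4; h(8) = 3; h(9) = 0 → root; h(10) = 1.
Roots: {2, 3, 9}.

3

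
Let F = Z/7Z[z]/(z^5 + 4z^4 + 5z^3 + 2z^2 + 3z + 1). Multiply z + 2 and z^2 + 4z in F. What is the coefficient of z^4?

0

Multiply in Z/7Z[z]: (z + 2)·(z^2 + 4z) = z^3 + 6z^2 + z.
Reduced: z^3 + 6z^2 + z.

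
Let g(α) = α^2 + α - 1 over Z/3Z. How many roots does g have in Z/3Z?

Evaluate at each of the 3 elements of Z/3Z:
g(0) = 2; g(1) = 1; g(2) = 2.
No element is a root.

0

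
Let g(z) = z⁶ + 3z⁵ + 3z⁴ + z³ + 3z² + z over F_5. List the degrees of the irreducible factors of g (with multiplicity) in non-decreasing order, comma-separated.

1, 1, 2, 2

Roots in F_5: g(0) = 0 → root; g(1) = 2; g(2) = 0 → root; g(3) = 3; g(4) = 2.
Linear factors from roots: (z), (z + 3).
Complete factorization: g(z) = (z)·(z + 3)·(z² + 2z + 3)·(z² + 3z + 4).
Factor degrees with multiplicity: 1 + 1 + 2 + 2 = 6.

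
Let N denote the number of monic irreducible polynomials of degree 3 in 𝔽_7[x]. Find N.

Gauss's count: N_{7}(3) = (1/3) Σ_{d|3} μ(3/d)·7^d.
Divisors of 3: 1, 3; μ(3/d) for each: -1, 1.
Σ = − 7^1 + 7^3 = 336.
N = 336/3 = 112.

112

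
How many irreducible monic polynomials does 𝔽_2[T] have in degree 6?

9

The number of monic irreducibles of degree 6 over GF(2) is (1/6)·Σ_{d∣6} μ(6/d) 2^d.
Divisors of 6: 1, 2, 3, 6; μ(6/d) for each: 1, -1, -1, 1.
Σ = 2^1 − 2^2 − 2^3 + 2^6 = 54.
N = 54/6 = 9.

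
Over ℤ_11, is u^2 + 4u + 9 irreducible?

Yes

Write g(u) = u^2 + 4u + 9.
Check each element of ℤ_11 for a root: g(0)=9, g(1)=3, g(2)=10, g(3)=8, g(4)=8, g(5)=10, g(6)=3, g(7)=9, g(8)=6, g(9)=5, g(10)=6.
No roots. A degree-2 polynomial over a field with no linear factor is irreducible.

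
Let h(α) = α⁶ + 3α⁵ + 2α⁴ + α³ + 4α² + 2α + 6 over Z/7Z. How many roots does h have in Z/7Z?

1

Evaluate at each of the 7 elements of Z/7Z:
h(0) = 6; h(1) = 5; h(2) = 2; h(3) = 1; h(4) = 3; h(5) = 3; h(6) = 0 → root.
Roots: {6}.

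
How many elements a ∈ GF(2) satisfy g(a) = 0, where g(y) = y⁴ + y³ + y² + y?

Evaluate at each of the 2 elements of GF(2):
g(0) = 0 → root; g(1) = 0 → root.
Roots: {0, 1}.

2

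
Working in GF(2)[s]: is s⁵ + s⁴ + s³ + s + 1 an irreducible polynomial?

Write m(s) = s⁵ + s⁴ + s³ + s + 1.
Check for roots in GF(2): m(0) = 1; m(1) = 1.
No roots, so no linear factors.
Monic irreducibles of degree 2 over GF(2): s² + s + 1.
None of them divide m (all give nonzero remainder).
No irreducible factor of degree ≤ 2 exists, so m is irreducible over GF(2).

Yes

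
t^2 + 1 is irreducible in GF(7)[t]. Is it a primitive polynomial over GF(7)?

No

Write f(t) = t^2 + 1.
|GF(7^2)^×| = 7^2 − 1 = 48. Prime factorization: 48 = 2^4·3.
f is primitive ⇔ t has order 48 in GF(7)[t]/(f), i.e. t^(48/q) ≠ 1 for each prime q | 48.
t^(24) mod f = 1
t^(16) mod f = 1
Since t^(24) = 1, the order of t divides 24 < 48; not primitive.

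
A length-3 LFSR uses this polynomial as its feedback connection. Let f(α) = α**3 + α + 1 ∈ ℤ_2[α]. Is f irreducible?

Yes

Check for roots in ℤ_2: f(0) = 1; f(1) = 1.
No roots. A degree-3 polynomial over a field with no linear factor is irreducible.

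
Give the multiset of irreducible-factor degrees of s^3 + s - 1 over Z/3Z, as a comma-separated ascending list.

Write f(s) = s^3 + s - 1.
Roots in Z/3Z: f(0) = 2; f(1) = 1; f(2) = 0 → root.
Linear factors from roots: (s + 1).
Complete factorization: f(s) = (s + 1)·(s^2 - s - 1).
Factor degrees with multiplicity: 1 + 2 = 3.

1, 2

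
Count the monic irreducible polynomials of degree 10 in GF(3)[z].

5880

Gauss's count: N_{3}(10) = (1/10) Σ_{d|10} μ(10/d)·3^d.
Divisors of 10: 1, 2, 5, 10; μ(10/d) for each: 1, -1, -1, 1.
Σ = 3^1 − 3^2 − 3^5 + 3^10 = 58800.
N = 58800/10 = 5880.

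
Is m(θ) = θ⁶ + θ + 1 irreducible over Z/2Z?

Yes

Check for roots in Z/2Z: m(0) = 1; m(1) = 1.
No roots, so no linear factors.
Monic irreducibles of degree 2 over GF(2): θ² + θ + 1.
None of them divide m (all give nonzero remainder).
Monic irreducibles of degree 3 over GF(2): θ³ + θ + 1, θ³ + θ² + 1.
None of them divide m (all give nonzero remainder).
No irreducible factor of degree ≤ 3 exists, so m is irreducible over GF(2).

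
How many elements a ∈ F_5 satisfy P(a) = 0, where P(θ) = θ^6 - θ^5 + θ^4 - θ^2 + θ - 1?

4

Evaluate at each of the 5 elements of F_5:
P(0) = 4; P(1) = 0 → root; P(2) = 0 → root; P(3) = 0 → root; P(4) = 0 → root.
Roots: {1, 2, 3, 4}.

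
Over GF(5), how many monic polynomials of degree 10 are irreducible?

976248

x^(5^10) − x is the product of all monic irreducibles of degree dividing 10; Möbius inversion gives N = (1/10) Σ μ(10/d)·5^d.
Divisors of 10: 1, 2, 5, 10; μ(10/d) for each: 1, -1, -1, 1.
Σ = 5^1 − 5^2 − 5^5 + 5^10 = 9762480.
N = 9762480/10 = 976248.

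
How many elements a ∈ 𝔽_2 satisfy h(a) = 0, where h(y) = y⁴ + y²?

2

Evaluate at each of the 2 elements of 𝔽_2:
h(0) = 0 → root; h(1) = 0 → root.
Roots: {0, 1}.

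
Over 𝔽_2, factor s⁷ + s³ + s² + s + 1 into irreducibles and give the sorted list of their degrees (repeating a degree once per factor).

Write h(s) = s⁷ + s³ + s² + s + 1.
Roots in 𝔽_2: h(0) = 1; h(1) = 1.
Complete factorization: h(s) = (s⁷ + s³ + s² + s + 1).
Factor degrees with multiplicity: 7 = 7.

7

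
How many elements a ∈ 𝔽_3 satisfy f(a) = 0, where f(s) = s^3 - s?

Evaluate at each of the 3 elements of 𝔽_3:
f(0) = 0 → root; f(1) = 0 → root; f(2) = 0 → root.
Roots: {0, 1, 2}.

3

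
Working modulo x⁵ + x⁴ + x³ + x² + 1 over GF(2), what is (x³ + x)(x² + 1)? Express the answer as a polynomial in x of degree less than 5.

Multiply in GF(2)[x]: (x³ + x)·(x² + 1) = x⁵ + x.
Reduce using x⁵ ≡ x⁴ + x³ + x² + 1 (mod x⁵ + x⁴ + x³ + x² + 1).
Reduced: x⁴ + x³ + x² + x + 1.

x^4 + x^3 + x^2 + x + 1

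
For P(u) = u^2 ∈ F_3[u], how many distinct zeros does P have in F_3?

1

Evaluate at each of the 3 elements of F_3:
P(0) = 0 → root; P(1) = 1; P(2) = 1.
Roots: {0}.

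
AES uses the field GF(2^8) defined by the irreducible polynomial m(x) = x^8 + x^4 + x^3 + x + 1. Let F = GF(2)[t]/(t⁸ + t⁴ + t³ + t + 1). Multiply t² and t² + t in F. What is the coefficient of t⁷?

0

Multiply in GF(2)[t]: (t²)·(t² + t) = t⁴ + t³.
Reduced: t⁴ + t³.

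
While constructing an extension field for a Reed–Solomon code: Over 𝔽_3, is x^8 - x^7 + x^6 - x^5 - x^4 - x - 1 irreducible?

Write h(x) = x^8 - x^7 + x^6 - x^5 - x^4 - x - 1.
Check for roots in 𝔽_3: h(0) = 2; h(1) = 0 → root; h(2) = 0 → root.
h(1) = 0, so (x − 1) divides h(x); h is reducible.

No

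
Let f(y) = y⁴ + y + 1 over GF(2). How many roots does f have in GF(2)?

0

Evaluate at each of the 2 elements of GF(2):
f(0) = 1; f(1) = 1.
No element is a root.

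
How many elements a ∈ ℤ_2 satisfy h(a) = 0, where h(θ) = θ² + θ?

Evaluate at each of the 2 elements of ℤ_2:
h(0) = 0 → root; h(1) = 0 → root.
Roots: {0, 1}.

2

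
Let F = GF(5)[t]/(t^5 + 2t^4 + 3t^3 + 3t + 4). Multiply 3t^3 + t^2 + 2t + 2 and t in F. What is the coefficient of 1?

0

Multiply in GF(5)[t]: (3t^3 + t^2 + 2t + 2)·(t) = 3t^4 + t^3 + 2t^2 + 2t.
Reduced: 3t^4 + t^3 + 2t^2 + 2t.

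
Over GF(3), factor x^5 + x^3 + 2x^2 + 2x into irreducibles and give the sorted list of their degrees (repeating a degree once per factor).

Write h(x) = x^5 + x^3 + 2x^2 + 2x.
Roots in GF(3): h(0) = 0 → root; h(1) = 0 → root; h(2) = 1.
Linear factors from roots: (x), (x + 2).
Complete factorization: h(x) = (x)·(x + 2)·(x^3 + x^2 + 2x + 1).
Factor degrees with multiplicity: 1 + 1 + 3 = 5.

1, 1, 3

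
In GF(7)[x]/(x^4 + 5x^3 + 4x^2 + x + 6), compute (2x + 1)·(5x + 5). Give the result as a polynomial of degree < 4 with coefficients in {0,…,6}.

Multiply in GF(7)[x]: (2x + 1)·(5x + 5) = 3x^2 + x + 5.
Reduced: 3x^2 + x + 5.

3x^2 + x + 5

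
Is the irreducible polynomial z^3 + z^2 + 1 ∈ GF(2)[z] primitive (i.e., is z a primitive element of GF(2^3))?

Yes

Write f(z) = z^3 + z^2 + 1.
|GF(2^3)^×| = 2^3 − 1 = 7. Prime factorization: 7 = 7.
f is primitive ⇔ z has order 7 in GF(2)[z]/(f), i.e. z^(7/q) ≠ 1 for each prime q | 7.
z^(1) mod f = z.
None equal 1, so z has full order 7; f is primitive.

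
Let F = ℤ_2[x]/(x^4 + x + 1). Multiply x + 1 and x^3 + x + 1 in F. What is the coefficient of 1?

0

Multiply in ℤ_2[x]: (x + 1)·(x^3 + x + 1) = x^4 + x^3 + x^2 + 1.
Reduce using x^4 ≡ x + 1 (mod x^4 + x + 1).
Reduced: x^3 + x^2 + x.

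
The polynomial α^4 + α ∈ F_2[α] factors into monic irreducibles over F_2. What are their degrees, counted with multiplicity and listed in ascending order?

1, 1, 2

Write h(α) = α^4 + α.
Roots in F_2: h(0) = 0 → root; h(1) = 0 → root.
Linear factors from roots: (α), (α + 1).
Complete factorization: h(α) = (α)·(α + 1)·(α^2 + α + 1).
Factor degrees with multiplicity: 1 + 1 + 2 = 4.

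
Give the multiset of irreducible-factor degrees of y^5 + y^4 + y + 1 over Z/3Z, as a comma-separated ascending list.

1, 2, 2

Write g(y) = y^5 + y^4 + y + 1.
Roots in Z/3Z: g(0) = 1; g(1) = 1; g(2) = 0 → root.
Linear factors from roots: (y + 1).
Complete factorization: g(y) = (y + 1)·(y^2 + y - 1)·(y^2 - y - 1).
Factor degrees with multiplicity: 1 + 2 + 2 = 5.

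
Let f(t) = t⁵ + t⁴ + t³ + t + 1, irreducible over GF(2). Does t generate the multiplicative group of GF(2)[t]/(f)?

|GF(2^5)^×| = 2^5 − 1 = 31. Prime factorization: 31 = 31.
f is primitive ⇔ t has order 31 in GF(2)[t]/(f), i.e. t^(31/q) ≠ 1 for each prime q | 31.
t^(1) mod f = t.
None equal 1, so t has full order 31; f is primitive.

Yes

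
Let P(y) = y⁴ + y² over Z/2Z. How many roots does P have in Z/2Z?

2

Evaluate at each of the 2 elements of Z/2Z:
P(0) = 0 → root; P(1) = 0 → root.
Roots: {0, 1}.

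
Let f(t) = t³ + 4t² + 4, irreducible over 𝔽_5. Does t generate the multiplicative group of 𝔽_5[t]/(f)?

|GF(5^3)^×| = 5^3 − 1 = 124. Prime factorization: 124 = 2^2·31.
f is primitive ⇔ t has order 124 in GF(5)[t]/(f), i.e. t^(124/q) ≠ 1 for each prime q | 124.
t^(62) mod f = 1
t^(4) mod f = t² + t + 1.
Since t^(62) = 1, the order of t divides 62 < 124; not primitive.

No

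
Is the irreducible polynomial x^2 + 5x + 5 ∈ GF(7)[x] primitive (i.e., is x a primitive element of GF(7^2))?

Write f(x) = x^2 + 5x + 5.
|GF(7^2)^×| = 7^2 − 1 = 48. Prime factorization: 48 = 2^4·3.
f is primitive ⇔ x has order 48 in GF(7)[x]/(f), i.e. x^(48/q) ≠ 1 for each prime q | 48.
x^(24) mod f = 6.
x^(16) mod f = 4.
None equal 1, so x has full order 48; f is primitive.

Yes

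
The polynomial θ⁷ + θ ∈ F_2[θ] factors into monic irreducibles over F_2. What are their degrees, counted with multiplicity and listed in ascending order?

Write h(θ) = θ⁷ + θ.
Roots in F_2: h(0) = 0 → root; h(1) = 0 → root.
Linear factors from roots: (θ), (θ + 1).
Complete factorization: h(θ) = (θ)·(θ + 1)^2·(θ² + θ + 1)^2.
Factor degrees with multiplicity: 1 + 1 + 1 + 2 + 2 = 7.

1, 1, 1, 2, 2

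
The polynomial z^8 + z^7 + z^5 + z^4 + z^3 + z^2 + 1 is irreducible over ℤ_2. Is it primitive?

Write f(z) = z^8 + z^7 + z^5 + z^4 + z^3 + z^2 + 1.
|GF(2^8)^×| = 2^8 − 1 = 255. Prime factorization: 255 = 3·5·17.
f is primitive ⇔ z has order 255 in GF(2)[z]/(f), i.e. z^(255/q) ≠ 1 for each prime q | 255.
z^(85) mod f = 1
z^(51) mod f = z^7 + z^6 + z^2 + 1.
z^(15) mod f = z^7 + z^4 + z^2.
Since z^(85) = 1, the order of z divides 85 < 255; not primitive.

No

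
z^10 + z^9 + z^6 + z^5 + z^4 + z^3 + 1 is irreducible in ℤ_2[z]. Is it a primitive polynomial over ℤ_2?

Write f(z) = z^10 + z^9 + z^6 + z^5 + z^4 + z^3 + 1.
|GF(2^10)^×| = 2^10 − 1 = 1023. Prime factorization: 1023 = 3·11·31.
f is primitive ⇔ z has order 1023 in GF(2)[z]/(f), i.e. z^(1023/q) ≠ 1 for each prime q | 1023.
z^(341) mod f = z^9 + z^7 + z^6 + z^4 + z + 1.
z^(93) mod f = z^8 + z^7 + z^6 + z^5 + z^3 + 1.
z^(33) mod f = z^9 + z^8 + z^7 + z^5 + z^4 + z.
None equal 1, so z has full order 1023; f is primitive.

Yes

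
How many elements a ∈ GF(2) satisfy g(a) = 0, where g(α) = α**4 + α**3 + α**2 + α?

2

Evaluate at each of the 2 elements of GF(2):
g(0) = 0 → root; g(1) = 0 → root.
Roots: {0, 1}.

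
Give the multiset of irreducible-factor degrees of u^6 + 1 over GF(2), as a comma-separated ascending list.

1, 1, 2, 2

Write g(u) = u^6 + 1.
Roots in GF(2): g(0) = 1; g(1) = 0 → root.
Linear factors from roots: (u + 1).
Complete factorization: g(u) = (u + 1)^2·(u^2 + u + 1)^2.
Factor degrees with multiplicity: 1 + 1 + 2 + 2 = 6.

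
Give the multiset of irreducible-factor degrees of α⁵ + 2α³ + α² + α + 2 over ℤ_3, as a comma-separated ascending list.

5

Write g(α) = α⁵ + 2α³ + α² + α + 2.
Roots in ℤ_3: g(0) = 2; g(1) = 1; g(2) = 2.
Complete factorization: g(α) = (α⁵ + 2α³ + α² + α + 2).
Factor degrees with multiplicity: 5 = 5.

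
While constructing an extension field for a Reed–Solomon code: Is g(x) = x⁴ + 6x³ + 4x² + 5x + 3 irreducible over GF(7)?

Check for roots in GF(7): g(0) = 3; g(1) = 5; g(2) = 2; g(3) = 3; g(4) = 6; g(5) = 5; g(6) = 4.
No roots, so no linear factors.
Degree-2 irreducible divisors: test the 21 monic irreducibles of degree 2 over GF(7).
None of them divide g (all give nonzero remainder).
No irreducible factor of degree ≤ 2 exists, so g is irreducible over GF(7).

Yes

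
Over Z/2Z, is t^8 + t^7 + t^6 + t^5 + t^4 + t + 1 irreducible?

Write P(t) = t^8 + t^7 + t^6 + t^5 + t^4 + t + 1.
Check for roots in Z/2Z: P(0) = 1; P(1) = 1.
No roots, so no linear factors.
Monic irreducibles of degree 2 over GF(2): t^2 + t + 1.
None of them divide P (all give nonzero remainder).
Monic irreducibles of degree 3 over GF(2): t^3 + t + 1, t^3 + t^2 + 1.
None of them divide P (all give nonzero remainder).
Monic irreducibles of degree 4 over GF(2): t^4 + t + 1, t^4 + t^3 + 1, t^4 + t^3 + t^2 + t + 1.
None of them divide P (all give nonzero remainder).
No irreducible factor of degree ≤ 4 exists, so P is irreducible over GF(2).

Yes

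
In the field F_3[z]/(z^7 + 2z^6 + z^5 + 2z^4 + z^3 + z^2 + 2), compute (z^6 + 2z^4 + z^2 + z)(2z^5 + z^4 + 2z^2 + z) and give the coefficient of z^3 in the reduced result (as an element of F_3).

Multiply in F_3[z]: (z^6 + 2z^4 + z^2 + z)·(2z^5 + z^4 + 2z^2 + z) = 2z^11 + z^10 + z^9 + z^8 + z^6 + 2z^4 + z^2.
Reduce using z^7 ≡ z^6 + 2z^5 + z^4 + 2z^3 + 2z^2 + 1 (mod z^7 + 2z^6 + z^5 + 2z^4 + z^3 + z^2 + 2).
Reduced: 2z^5 + z^4 + 2z^2 + 2z + 1.

0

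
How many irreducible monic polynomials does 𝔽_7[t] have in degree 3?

112

Gauss's count: N_{7}(3) = (1/3) Σ_{d|3} μ(3/d)·7^d.
Divisors of 3: 1, 3; μ(3/d) for each: -1, 1.
Σ = − 7^1 + 7^3 = 336.
N = 336/3 = 112.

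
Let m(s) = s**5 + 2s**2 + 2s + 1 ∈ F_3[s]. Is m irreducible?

No

Check for roots in F_3: m(0) = 1; m(1) = 0 → root; m(2) = 0 → root.
m(1) = 0, so (s − 1) divides m(s); m is reducible.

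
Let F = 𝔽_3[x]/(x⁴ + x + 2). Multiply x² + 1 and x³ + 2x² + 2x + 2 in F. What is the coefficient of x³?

0

Multiply in 𝔽_3[x]: (x² + 1)·(x³ + 2x² + 2x + 2) = x⁵ + 2x⁴ + x² + 2x + 2.
Reduce using x⁴ ≡ 2x + 1 (mod x⁴ + x + 2).
Reduced: x + 1.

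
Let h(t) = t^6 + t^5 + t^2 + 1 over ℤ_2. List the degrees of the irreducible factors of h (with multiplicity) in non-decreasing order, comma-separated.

Roots in ℤ_2: h(0) = 1; h(1) = 0 → root.
Linear factors from roots: (t + 1).
Complete factorization: h(t) = (t + 1)·(t^2 + t + 1)·(t^3 + t^2 + 1).
Factor degrees with multiplicity: 1 + 2 + 3 = 6.

1, 2, 3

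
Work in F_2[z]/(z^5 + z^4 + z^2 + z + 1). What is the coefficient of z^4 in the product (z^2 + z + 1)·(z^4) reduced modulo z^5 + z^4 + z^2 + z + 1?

Multiply in F_2[z]: (z^2 + z + 1)·(z^4) = z^6 + z^5 + z^4.
Reduce using z^5 ≡ z^4 + z^2 + z + 1 (mod z^5 + z^4 + z^2 + z + 1).
Reduced: z^4 + z^3 + z^2 + z.

1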